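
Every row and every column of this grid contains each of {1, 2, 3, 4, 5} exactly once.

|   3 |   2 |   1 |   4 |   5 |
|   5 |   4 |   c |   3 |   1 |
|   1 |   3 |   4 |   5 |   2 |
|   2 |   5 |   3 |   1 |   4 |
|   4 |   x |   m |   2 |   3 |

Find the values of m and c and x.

m = 5, c = 2, x = 1

Cell (2,3): row 2 already has {1, 3, 4, 5} → 2.
For row 5, column 2: column 2 already has {2, 3, 4, 5}; that leaves 1.
At (row 5, col 3): row 5 already has {1, 2, 3, 4}, so the value is 5.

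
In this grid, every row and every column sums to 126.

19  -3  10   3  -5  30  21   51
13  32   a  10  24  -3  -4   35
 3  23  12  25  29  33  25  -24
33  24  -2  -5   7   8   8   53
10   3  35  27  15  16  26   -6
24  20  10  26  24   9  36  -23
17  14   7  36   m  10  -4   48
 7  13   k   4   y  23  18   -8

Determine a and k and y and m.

a = 19, k = 35, y = 34, m = -2

The known cells in row 2 total 107, leaving 126 − 107 = 19 for the blank.
The known cells in row 7 total 128, leaving 126 − 128 = -2 for the blank.
The known cells in column 5 total 92, leaving 126 − 92 = 34 for the blank.
The known cells in row 8 total 91, leaving 126 − 91 = 35 for the blank.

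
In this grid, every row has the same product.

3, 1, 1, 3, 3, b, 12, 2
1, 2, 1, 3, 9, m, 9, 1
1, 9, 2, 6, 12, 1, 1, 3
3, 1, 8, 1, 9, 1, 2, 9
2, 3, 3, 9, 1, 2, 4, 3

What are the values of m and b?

Rows 4 and 5 each multiply to 3888, so every row has product 3888.
Row 2: 1×2×1×3×9×9×1 = 486, so the missing entry is 3888 ÷ 486 = 8.
Row 1: 3×1×1×3×3×12×2 = 648, so the missing entry is 3888 ÷ 648 = 6.

m = 8, b = 6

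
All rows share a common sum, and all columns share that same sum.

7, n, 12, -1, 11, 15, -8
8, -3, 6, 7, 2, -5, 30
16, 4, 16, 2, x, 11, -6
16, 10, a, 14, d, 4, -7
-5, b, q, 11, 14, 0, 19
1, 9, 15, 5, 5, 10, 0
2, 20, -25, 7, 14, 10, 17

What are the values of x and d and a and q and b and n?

x = 2, d = -3, a = 11, q = 10, b = -4, n = 9

Rows 2 and 6 both sum to 45, so that's the common total.
The known cells in row 1 total 36, leaving 45 − 36 = 9 for the blank.
The known cells in row 3 total 43, leaving 45 − 43 = 2 for the blank.
The known cells in column 5 total 48, leaving 45 − 48 = -3 for the blank.
The known cells in row 4 total 34, leaving 45 − 34 = 11 for the blank.
The known cells in column 3 total 35, leaving 45 − 35 = 10 for the blank.
The known cells in row 5 total 49, leaving 45 − 49 = -4 for the blank.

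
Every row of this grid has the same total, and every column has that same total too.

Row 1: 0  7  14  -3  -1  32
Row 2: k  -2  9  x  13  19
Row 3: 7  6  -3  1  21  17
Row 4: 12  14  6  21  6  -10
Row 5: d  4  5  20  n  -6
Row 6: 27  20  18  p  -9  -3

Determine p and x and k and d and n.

Rows 1 and 3 both sum to 49, so that's the common total.
The known cells in column 5 total 30, leaving 49 − 30 = 19 for the blank.
The known cells in row 5 total 42, leaving 49 − 42 = 7 for the blank.
The known cells in column 1 total 53, leaving 49 − 53 = -4 for the blank.
The known cells in row 6 total 53, leaving 49 − 53 = -4 for the blank.
The known cells in row 2 total 35, leaving 49 − 35 = 14 for the blank.

p = -4, x = 14, k = -4, d = 7, n = 19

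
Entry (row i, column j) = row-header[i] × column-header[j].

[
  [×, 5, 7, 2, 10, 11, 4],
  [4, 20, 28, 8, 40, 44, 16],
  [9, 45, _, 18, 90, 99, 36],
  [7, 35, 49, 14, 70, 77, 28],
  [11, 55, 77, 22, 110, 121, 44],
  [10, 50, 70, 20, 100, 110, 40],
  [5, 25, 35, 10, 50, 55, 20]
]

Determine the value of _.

63

9 × 7 = 63.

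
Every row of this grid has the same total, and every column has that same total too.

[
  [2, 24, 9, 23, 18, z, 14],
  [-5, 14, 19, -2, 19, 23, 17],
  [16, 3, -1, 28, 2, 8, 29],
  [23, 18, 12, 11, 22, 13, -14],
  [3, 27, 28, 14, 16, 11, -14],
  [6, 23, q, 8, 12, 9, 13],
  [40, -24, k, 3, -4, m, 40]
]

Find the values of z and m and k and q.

z = -5, m = 26, k = 4, q = 14

Rows 2 and 3 both sum to 85, so that's the common total.
The known cells in row 1 total 90, leaving 85 − 90 = -5 for the blank.
The known cells in column 6 total 59, leaving 85 − 59 = 26 for the blank.
The known cells in row 7 total 81, leaving 85 − 81 = 4 for the blank.
The known cells in row 6 total 71, leaving 85 − 71 = 14 for the blank.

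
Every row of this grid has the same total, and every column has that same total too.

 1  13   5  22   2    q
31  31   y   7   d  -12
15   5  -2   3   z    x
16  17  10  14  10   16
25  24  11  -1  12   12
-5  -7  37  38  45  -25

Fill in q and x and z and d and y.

q = 40, x = 52, z = 10, d = 4, y = 22

Rows 4 and 5 both sum to 83, so that's the common total.
Column 3: 5 − 2 + 10 + 11 + 37 = 61, so its missing entry is 83 − 61 = 22.
Row 2: 31 + 31 + 22 + 7 − 12 = 79, so its missing entry is 83 − 79 = 4.
Column 5: 2 + 4 + 10 + 12 + 45 = 73, so its missing entry is 83 − 73 = 10.
Row 1: 1 + 13 + 5 + 22 + 2 = 43, so its missing entry is 83 − 43 = 40.
Row 3: 15 + 5 − 2 + 3 + 10 = 31, so its missing entry is 83 − 31 = 52.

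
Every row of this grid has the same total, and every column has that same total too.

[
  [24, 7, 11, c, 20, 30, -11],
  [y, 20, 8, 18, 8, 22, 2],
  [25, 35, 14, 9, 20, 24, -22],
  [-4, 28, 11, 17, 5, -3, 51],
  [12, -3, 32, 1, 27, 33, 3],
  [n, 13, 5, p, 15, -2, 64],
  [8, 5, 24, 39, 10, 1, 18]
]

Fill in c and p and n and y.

c = 24, p = -3, n = 13, y = 27

Rows 3 and 4 both sum to 105, so that's the common total.
Row 2: 20 + 8 + 18 + 8 + 22 + 2 = 78, so its missing entry is 105 − 78 = 27.
Row 1: 24 + 7 + 11 + 20 + 30 − 11 = 81, so its missing entry is 105 − 81 = 24.
Column 4: 24 + 18 + 9 + 17 + 1 + 39 = 108, so its missing entry is 105 − 108 = -3.
Row 6: 13 + 5 − 3 + 15 − 2 + 64 = 92, so its missing entry is 105 − 92 = 13.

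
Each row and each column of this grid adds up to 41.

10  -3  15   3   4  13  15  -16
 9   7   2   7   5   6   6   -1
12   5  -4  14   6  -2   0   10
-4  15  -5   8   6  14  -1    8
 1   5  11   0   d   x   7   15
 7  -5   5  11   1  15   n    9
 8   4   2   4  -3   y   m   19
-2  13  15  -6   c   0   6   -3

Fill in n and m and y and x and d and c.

The known cells in row 8 total 23, leaving 41 − 23 = 18 for the blank.
The known cells in column 5 total 37, leaving 41 − 37 = 4 for the blank.
The known cells in row 5 total 43, leaving 41 − 43 = -2 for the blank.
The known cells in column 6 total 44, leaving 41 − 44 = -3 for the blank.
The known cells in row 6 total 43, leaving 41 − 43 = -2 for the blank.
The known cells in row 7 total 31, leaving 41 − 31 = 10 for the blank.

n = -2, m = 10, y = -3, x = -2, d = 4, c = 18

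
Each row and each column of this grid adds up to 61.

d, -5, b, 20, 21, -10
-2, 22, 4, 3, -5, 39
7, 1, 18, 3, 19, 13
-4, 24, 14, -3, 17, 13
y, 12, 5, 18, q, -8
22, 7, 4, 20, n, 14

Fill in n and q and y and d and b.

n = -6, q = 15, y = 19, d = 19, b = 16

The known cells in row 6 total 67, leaving 61 − 67 = -6 for the blank.
The known cells in column 5 total 46, leaving 61 − 46 = 15 for the blank.
The known cells in row 5 total 42, leaving 61 − 42 = 19 for the blank.
The known cells in column 1 total 42, leaving 61 − 42 = 19 for the blank.
The known cells in row 1 total 45, leaving 61 − 45 = 16 for the blank.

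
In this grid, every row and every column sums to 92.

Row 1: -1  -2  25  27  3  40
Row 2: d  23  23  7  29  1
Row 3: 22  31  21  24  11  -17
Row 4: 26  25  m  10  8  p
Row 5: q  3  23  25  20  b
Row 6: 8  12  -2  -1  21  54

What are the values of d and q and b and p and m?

The known cells in row 2 total 83, leaving 92 − 83 = 9 for the blank.
The known cells in column 1 total 64, leaving 92 − 64 = 28 for the blank.
The known cells in row 5 total 99, leaving 92 − 99 = -7 for the blank.
The known cells in column 3 total 90, leaving 92 − 90 = 2 for the blank.
The known cells in row 4 total 71, leaving 92 − 71 = 21 for the blank.

d = 9, q = 28, b = -7, p = 21, m = 2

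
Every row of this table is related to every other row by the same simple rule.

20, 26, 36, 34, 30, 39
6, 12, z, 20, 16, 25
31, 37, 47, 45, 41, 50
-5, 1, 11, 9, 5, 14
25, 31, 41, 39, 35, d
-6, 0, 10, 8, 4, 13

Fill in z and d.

z = 22, d = 44

The difference between any two rows is the same in every column — this is an addition table with the headers hidden.
Row 2 minus row 1 is 16 − 30 = -14, so its entry in column 3 is 36 + (-14) = 22.
Row 5 minus row 1 is 35 − 30 = 5, so its entry in column 6 is 39 + 5 = 44.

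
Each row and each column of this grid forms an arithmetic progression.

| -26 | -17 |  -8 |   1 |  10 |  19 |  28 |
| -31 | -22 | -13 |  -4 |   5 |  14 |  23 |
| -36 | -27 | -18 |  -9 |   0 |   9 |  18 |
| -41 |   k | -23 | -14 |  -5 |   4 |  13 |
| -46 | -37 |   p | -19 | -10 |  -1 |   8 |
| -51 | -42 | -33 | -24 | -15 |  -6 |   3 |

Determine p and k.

p = -28, k = -32

Along each row the entries change by 9 per step; down each column they change by -5.
Row 5: from -46 at column 1, stepping by 9 to column 3 gives -28.
Row 4: from -41 at column 1, stepping by 9 to column 2 gives -32.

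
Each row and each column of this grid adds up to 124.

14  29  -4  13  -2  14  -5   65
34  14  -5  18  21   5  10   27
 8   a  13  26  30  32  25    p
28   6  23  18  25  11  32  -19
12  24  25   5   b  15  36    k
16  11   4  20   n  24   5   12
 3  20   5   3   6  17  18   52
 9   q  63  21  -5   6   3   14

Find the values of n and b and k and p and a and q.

n = 32, b = 17, k = -10, p = -17, a = 7, q = 13

Row 8: 9 + 63 + 21 − 5 + 6 + 3 + 14 = 111, so its missing entry is 124 − 111 = 13.
Column 2: 29 + 14 + 6 + 24 + 11 + 20 + 13 = 117, so its missing entry is 124 − 117 = 7.
Row 3: 8 + 7 + 13 + 26 + 30 + 32 + 25 = 141, so its missing entry is 124 − 141 = -17.
Row 6: 16 + 11 + 4 + 20 + 24 + 5 + 12 = 92, so its missing entry is 124 − 92 = 32.
Column 5: -2 + 21 + 30 + 25 + 32 + 6 − 5 = 107, so its missing entry is 124 − 107 = 17.
Row 5: 12 + 24 + 25 + 5 + 17 + 15 + 36 = 134, so its missing entry is 124 − 134 = -10.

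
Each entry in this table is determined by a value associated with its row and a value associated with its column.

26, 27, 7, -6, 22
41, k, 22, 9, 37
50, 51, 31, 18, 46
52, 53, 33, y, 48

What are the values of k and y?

The difference between any two rows is the same in every column — this is an addition table with the headers hidden.
Row 2 minus row 1 is 37 − 22 = 15, so its entry in column 2 is 27 + 15 = 42.
Row 4 minus row 1 is 48 − 22 = 26, so its entry in column 4 is -6 + 26 = 20.

k = 42, y = 20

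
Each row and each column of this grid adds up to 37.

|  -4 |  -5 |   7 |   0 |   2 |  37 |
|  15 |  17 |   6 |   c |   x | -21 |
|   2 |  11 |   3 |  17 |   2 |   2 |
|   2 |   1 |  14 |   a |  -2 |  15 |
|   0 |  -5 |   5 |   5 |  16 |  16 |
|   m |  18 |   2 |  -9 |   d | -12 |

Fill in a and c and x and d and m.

a = 7, c = 17, x = 3, d = 16, m = 22

Row 4 has 2 + 1 + 14 − 2 + 15 = 30; the blank must be 37 − 30 = 7.
Column 1 has -4 + 15 + 2 + 2 + 0 = 15; the blank must be 37 − 15 = 22.
Row 6 has 22 + 18 + 2 − 9 − 12 = 21; the blank must be 37 − 21 = 16.
Column 5 has 2 + 2 − 2 + 16 + 16 = 34; the blank must be 37 − 34 = 3.
Row 2 has 15 + 17 + 6 + 3 − 21 = 20; the blank must be 37 − 20 = 17.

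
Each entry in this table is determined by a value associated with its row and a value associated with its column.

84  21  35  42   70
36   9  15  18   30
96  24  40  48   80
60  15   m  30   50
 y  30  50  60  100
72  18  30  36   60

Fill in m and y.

m = 25, y = 120

Each row is a constant multiple of every other row — this is a multiplication table with the headers hidden.
Row 4 is 30/42 = 5/7 times row 1, so its entry in column 3 is 35 × 5/7 = 25.
Row 5 is 60/42 = 10/7 times row 1, so its entry in column 1 is 84 × 10/7 = 120.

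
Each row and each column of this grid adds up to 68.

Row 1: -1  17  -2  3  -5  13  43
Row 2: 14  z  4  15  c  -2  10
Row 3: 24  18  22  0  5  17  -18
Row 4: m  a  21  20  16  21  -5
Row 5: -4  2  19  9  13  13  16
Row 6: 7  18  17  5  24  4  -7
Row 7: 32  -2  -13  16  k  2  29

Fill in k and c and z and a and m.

The known cells in row 7 total 64, leaving 68 − 64 = 4 for the blank.
The known cells in column 5 total 57, leaving 68 − 57 = 11 for the blank.
The known cells in row 2 total 52, leaving 68 − 52 = 16 for the blank.
The known cells in column 2 total 69, leaving 68 − 69 = -1 for the blank.
The known cells in row 4 total 72, leaving 68 − 72 = -4 for the blank.

k = 4, c = 11, z = 16, a = -1, m = -4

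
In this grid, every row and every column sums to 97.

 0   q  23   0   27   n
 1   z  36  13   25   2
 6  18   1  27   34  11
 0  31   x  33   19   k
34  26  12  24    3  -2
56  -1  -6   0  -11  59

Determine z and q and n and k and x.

Row 2 has 1 + 36 + 13 + 25 + 2 = 77; the blank must be 97 − 77 = 20.
Column 2 has 20 + 18 + 31 + 26 − 1 = 94; the blank must be 97 − 94 = 3.
Row 1 has 0 + 3 + 23 + 0 + 27 = 53; the blank must be 97 − 53 = 44.
Column 3 has 23 + 36 + 1 + 12 − 6 = 66; the blank must be 97 − 66 = 31.
Row 4 has 0 + 31 + 31 + 33 + 19 = 114; the blank must be 97 − 114 = -17.

z = 20, q = 3, n = 44, k = -17, x = 31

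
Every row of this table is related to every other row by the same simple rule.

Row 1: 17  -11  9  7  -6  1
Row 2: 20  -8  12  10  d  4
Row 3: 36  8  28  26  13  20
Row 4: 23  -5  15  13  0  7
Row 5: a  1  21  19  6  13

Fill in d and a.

d = -3, a = 29

The difference between any two rows is the same in every column — this is an addition table with the headers hidden.
Row 2 minus row 1 is -8 − (-11) = 3, so its entry in column 5 is -6 + 3 = -3.
Row 5 minus row 1 is 1 − (-11) = 12, so its entry in column 1 is 17 + 12 = 29.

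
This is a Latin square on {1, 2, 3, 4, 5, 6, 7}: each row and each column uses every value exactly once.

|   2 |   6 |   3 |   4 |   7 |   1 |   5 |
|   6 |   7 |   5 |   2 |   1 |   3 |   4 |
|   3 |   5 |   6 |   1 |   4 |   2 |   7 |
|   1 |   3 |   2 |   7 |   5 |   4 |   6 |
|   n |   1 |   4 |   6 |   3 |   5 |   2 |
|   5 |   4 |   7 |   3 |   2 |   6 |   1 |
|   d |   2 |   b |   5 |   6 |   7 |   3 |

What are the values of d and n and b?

d = 4, n = 7, b = 1

At (row 7, col 3): column 3 already has {2, 3, 4, 5, 6, 7}, so the value is 1.
Cell (5,1): row 5 already has {1, 2, 3, 4, 5, 6} → 7.
Cell (7,1): row 7 already has {1, 2, 3, 5, 6, 7} → 4.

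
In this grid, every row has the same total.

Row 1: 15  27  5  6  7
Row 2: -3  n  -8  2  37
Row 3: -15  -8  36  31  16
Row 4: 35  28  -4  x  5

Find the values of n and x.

n = 32, x = -4

The complete rows each total 60.
Row 2 is missing 60 − 28 = 32 (since -3 − 8 + 2 + 37 = 28).
Row 4 is missing 60 − 64 = -4 (since 35 + 28 − 4 + 5 = 64).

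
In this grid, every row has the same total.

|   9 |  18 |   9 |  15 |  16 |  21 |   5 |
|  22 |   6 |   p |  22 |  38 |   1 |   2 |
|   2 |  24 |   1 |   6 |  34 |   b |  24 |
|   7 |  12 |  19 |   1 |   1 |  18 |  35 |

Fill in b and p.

Rows 1 and 4 both add up to 93, so every row sums to 93.
Row 3: 2 + 24 + 1 + 6 + 34 + 24 = 91, so the missing entry is 93 − 91 = 2.
Row 2: 22 + 6 + 22 + 38 + 1 + 2 = 91, so the missing entry is 93 − 91 = 2.

b = 2, p = 2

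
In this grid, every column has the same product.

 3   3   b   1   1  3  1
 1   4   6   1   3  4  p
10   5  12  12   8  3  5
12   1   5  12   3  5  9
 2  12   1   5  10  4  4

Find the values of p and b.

Columns 4 and 5 each multiply to 720, so every column has product 720.
Column 7: 1×5×9×4 = 180, so the missing entry is 720 ÷ 180 = 4.
Column 3: 6×12×5×1 = 360, so the missing entry is 720 ÷ 360 = 2.

p = 4, b = 2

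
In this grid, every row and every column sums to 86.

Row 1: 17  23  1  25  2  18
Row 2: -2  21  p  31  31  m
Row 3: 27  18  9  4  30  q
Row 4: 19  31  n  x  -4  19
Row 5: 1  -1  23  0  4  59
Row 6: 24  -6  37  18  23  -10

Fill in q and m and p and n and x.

q = -2, m = 2, p = 3, n = 13, x = 8

The known cells in column 4 total 78, leaving 86 − 78 = 8 for the blank.
The known cells in row 4 total 73, leaving 86 − 73 = 13 for the blank.
The known cells in column 3 total 83, leaving 86 − 83 = 3 for the blank.
The known cells in row 2 total 84, leaving 86 − 84 = 2 for the blank.
The known cells in row 3 total 88, leaving 86 − 88 = -2 for the blank.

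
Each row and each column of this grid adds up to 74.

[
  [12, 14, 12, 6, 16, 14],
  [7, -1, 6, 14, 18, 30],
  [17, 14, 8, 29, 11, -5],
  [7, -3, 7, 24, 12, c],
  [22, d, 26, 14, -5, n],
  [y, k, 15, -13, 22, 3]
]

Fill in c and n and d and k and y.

c = 27, n = 5, d = 12, k = 38, y = 9

The known cells in column 1 total 65, leaving 74 − 65 = 9 for the blank.
The known cells in row 6 total 36, leaving 74 − 36 = 38 for the blank.
The known cells in column 2 total 62, leaving 74 − 62 = 12 for the blank.
The known cells in row 5 total 69, leaving 74 − 69 = 5 for the blank.
The known cells in row 4 total 47, leaving 74 − 47 = 27 for the blank.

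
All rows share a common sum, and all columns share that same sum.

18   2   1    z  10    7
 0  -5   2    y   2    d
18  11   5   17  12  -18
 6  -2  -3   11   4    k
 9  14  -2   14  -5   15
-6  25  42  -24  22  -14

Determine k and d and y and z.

Rows 3 and 5 both sum to 45, so that's the common total.
Row 1 has 18 + 2 + 1 + 10 + 7 = 38; the blank must be 45 − 38 = 7.
Column 4 has 7 + 17 + 11 + 14 − 24 = 25; the blank must be 45 − 25 = 20.
Row 4 has 6 − 2 − 3 + 11 + 4 = 16; the blank must be 45 − 16 = 29.
Row 2 has 0 − 5 + 2 + 20 + 2 = 19; the blank must be 45 − 19 = 26.

k = 29, d = 26, y = 20, z = 7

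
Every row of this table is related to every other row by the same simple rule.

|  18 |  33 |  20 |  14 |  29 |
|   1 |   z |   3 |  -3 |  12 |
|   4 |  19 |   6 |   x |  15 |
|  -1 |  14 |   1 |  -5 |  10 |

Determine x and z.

x = 0, z = 16

The difference between any two rows is the same in every column — this is an addition table with the headers hidden.
Row 3 minus row 1 is 15 − 29 = -14, so its entry in column 4 is 14 + (-14) = 0.
Row 2 minus row 1 is 12 − 29 = -17, so its entry in column 2 is 33 + (-17) = 16.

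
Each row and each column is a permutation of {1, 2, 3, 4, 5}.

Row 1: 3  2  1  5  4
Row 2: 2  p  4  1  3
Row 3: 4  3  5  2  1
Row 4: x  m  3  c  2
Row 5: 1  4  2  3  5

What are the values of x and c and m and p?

x = 5, c = 4, m = 1, p = 5

Cell (2,2): row 2 already has {1, 2, 3, 4} → 5.
For row 4, column 2: column 2 already has {2, 3, 4, 5}; that leaves 1.
At (row 4, col 4): column 4 already has {1, 2, 3, 5}, so the value is 4.
For row 4, column 1: row 4 already has {1, 2, 3, 4}; that leaves 5.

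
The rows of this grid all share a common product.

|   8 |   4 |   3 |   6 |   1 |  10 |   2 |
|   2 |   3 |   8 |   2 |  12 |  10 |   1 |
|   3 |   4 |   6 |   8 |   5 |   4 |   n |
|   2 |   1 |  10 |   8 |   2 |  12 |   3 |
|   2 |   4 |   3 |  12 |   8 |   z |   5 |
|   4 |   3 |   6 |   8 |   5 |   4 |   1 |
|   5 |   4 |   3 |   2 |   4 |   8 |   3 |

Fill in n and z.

n = 1, z = 1

Rows 1 and 2 each multiply to 11520, so every row has product 11520.
Row 3: 3×4×6×8×5×4 = 11520, so the missing entry is 11520 ÷ 11520 = 1.
Row 5: 2×4×3×12×8×5 = 11520, so the missing entry is 11520 ÷ 11520 = 1.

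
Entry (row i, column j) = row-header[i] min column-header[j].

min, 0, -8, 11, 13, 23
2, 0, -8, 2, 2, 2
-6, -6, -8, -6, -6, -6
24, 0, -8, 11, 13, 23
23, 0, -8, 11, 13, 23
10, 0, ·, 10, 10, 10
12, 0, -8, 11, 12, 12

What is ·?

min(10, -8) = -8.

-8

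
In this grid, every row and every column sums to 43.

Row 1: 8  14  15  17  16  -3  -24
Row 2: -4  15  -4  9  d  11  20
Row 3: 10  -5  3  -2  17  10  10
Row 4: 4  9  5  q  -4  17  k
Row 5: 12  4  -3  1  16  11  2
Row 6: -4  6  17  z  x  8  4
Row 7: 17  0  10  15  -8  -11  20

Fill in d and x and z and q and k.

Row 2: -4 + 15 − 4 + 9 + 11 + 20 = 47, so its missing entry is 43 − 47 = -4.
Column 5: 16 − 4 + 17 − 4 + 16 − 8 = 33, so its missing entry is 43 − 33 = 10.
Column 7: -24 + 20 + 10 + 2 + 4 + 20 = 32, so its missing entry is 43 − 32 = 11.
Row 4: 4 + 9 + 5 − 4 + 17 + 11 = 42, so its missing entry is 43 − 42 = 1.
Row 6: -4 + 6 + 17 + 10 + 8 + 4 = 41, so its missing entry is 43 − 41 = 2.

d = -4, x = 10, z = 2, q = 1, k = 11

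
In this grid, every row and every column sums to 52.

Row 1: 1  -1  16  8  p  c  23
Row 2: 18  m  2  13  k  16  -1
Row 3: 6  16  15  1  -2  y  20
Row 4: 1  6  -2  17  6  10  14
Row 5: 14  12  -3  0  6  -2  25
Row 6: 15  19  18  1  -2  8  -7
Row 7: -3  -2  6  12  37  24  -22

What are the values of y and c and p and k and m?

Column 2 has -1 + 16 + 6 + 12 + 19 − 2 = 50; the blank must be 52 − 50 = 2.
Row 2 has 18 + 2 + 2 + 13 + 16 − 1 = 50; the blank must be 52 − 50 = 2.
Column 5 has 2 − 2 + 6 + 6 − 2 + 37 = 47; the blank must be 52 − 47 = 5.
Row 1 has 1 − 1 + 16 + 8 + 5 + 23 = 52; the blank must be 52 − 52 = 0.
Row 3 has 6 + 16 + 15 + 1 − 2 + 20 = 56; the blank must be 52 − 56 = -4.

y = -4, c = 0, p = 5, k = 2, m = 2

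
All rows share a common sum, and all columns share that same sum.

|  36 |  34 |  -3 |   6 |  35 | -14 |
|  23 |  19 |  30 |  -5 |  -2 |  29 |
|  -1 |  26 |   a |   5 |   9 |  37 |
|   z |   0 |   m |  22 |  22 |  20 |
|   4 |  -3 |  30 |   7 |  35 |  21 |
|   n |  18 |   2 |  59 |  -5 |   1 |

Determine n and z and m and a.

n = 19, z = 13, m = 17, a = 18

Rows 1 and 2 both sum to 94, so that's the common total.
The known cells in row 3 total 76, leaving 94 − 76 = 18 for the blank.
The known cells in column 3 total 77, leaving 94 − 77 = 17 for the blank.
The known cells in row 6 total 75, leaving 94 − 75 = 19 for the blank.
The known cells in row 4 total 81, leaving 94 − 81 = 13 for the blank.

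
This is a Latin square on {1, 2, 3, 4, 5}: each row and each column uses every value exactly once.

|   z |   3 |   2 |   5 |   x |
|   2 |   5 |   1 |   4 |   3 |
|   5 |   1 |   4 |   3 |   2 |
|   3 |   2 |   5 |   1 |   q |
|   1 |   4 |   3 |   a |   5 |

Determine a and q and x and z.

a = 2, q = 4, x = 1, z = 4

At (row 5, col 4): row 5 already has {1, 3, 4, 5}, so the value is 2.
At (row 4, col 5): row 4 already has {1, 2, 3, 5}, so the value is 4.
For row 1, column 5: column 5 already has {2, 3, 4, 5}; that leaves 1.
At (row 1, col 1): row 1 already has {1, 2, 3, 5}, so the value is 4.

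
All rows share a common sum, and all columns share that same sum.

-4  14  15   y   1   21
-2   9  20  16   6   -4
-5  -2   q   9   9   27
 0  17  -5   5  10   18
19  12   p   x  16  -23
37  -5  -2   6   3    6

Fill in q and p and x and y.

Rows 2 and 4 both sum to 45, so that's the common total.
The known cells in row 1 total 47, leaving 45 − 47 = -2 for the blank.
The known cells in column 4 total 34, leaving 45 − 34 = 11 for the blank.
The known cells in row 5 total 35, leaving 45 − 35 = 10 for the blank.
The known cells in row 3 total 38, leaving 45 − 38 = 7 for the blank.

q = 7, p = 10, x = 11, y = -2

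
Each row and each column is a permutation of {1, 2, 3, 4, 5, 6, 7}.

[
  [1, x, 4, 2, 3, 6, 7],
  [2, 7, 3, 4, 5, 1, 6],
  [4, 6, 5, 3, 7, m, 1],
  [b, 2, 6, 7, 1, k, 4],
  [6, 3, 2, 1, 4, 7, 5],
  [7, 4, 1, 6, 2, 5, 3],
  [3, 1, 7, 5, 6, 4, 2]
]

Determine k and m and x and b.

k = 3, m = 2, x = 5, b = 5

For row 1, column 2: row 1 already has {1, 2, 3, 4, 6, 7}; that leaves 5.
At (row 3, col 6): row 3 already has {1, 3, 4, 5, 6, 7}, so the value is 2.
Cell (4,6): column 6 already has {1, 2, 4, 5, 6, 7} → 3.
At (row 4, col 1): row 4 already has {1, 2, 3, 4, 6, 7}, so the value is 5.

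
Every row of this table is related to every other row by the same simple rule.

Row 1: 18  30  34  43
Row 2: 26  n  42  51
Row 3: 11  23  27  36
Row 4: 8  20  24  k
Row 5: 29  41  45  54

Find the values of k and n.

The difference between any two rows is the same in every column — this is an addition table with the headers hidden.
Row 4 minus row 1 is 24 − 34 = -10, so its entry in column 4 is 43 + (-10) = 33.
Row 2 minus row 1 is 42 − 34 = 8, so its entry in column 2 is 30 + 8 = 38.

k = 33, n = 38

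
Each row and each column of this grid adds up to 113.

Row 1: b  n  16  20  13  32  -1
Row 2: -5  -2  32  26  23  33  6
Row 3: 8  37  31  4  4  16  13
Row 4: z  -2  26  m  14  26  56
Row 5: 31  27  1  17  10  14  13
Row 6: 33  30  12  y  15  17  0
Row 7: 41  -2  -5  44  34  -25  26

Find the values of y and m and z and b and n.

The known cells in column 2 total 88, leaving 113 − 88 = 25 for the blank.
The known cells in row 1 total 105, leaving 113 − 105 = 8 for the blank.
The known cells in column 1 total 116, leaving 113 − 116 = -3 for the blank.
The known cells in row 4 total 117, leaving 113 − 117 = -4 for the blank.
The known cells in row 6 total 107, leaving 113 − 107 = 6 for the blank.

y = 6, m = -4, z = -3, b = 8, n = 25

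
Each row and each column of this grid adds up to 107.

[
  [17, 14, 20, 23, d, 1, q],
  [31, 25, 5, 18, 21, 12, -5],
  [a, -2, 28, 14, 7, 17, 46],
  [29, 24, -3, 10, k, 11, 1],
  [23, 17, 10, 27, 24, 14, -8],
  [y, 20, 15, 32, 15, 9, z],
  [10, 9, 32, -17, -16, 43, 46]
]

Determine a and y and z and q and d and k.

The known cells in row 4 total 72, leaving 107 − 72 = 35 for the blank.
The known cells in column 5 total 86, leaving 107 − 86 = 21 for the blank.
The known cells in row 3 total 110, leaving 107 − 110 = -3 for the blank.
The known cells in row 1 total 96, leaving 107 − 96 = 11 for the blank.
The known cells in column 1 total 107, leaving 107 − 107 = 0 for the blank.
The known cells in row 6 total 91, leaving 107 − 91 = 16 for the blank.

a = -3, y = 0, z = 16, q = 11, d = 21, k = 35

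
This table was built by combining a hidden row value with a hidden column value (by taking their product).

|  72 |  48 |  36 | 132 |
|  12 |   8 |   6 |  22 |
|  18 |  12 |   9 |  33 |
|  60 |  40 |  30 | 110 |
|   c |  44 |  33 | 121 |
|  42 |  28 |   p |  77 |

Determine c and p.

c = 66, p = 21

Each row is a constant multiple of every other row — this is a multiplication table with the headers hidden.
Row 5 is 44/48 = 11/12 times row 1, so its entry in column 1 is 72 × 11/12 = 66.
Row 6 is 28/48 = 7/12 times row 1, so its entry in column 3 is 36 × 7/12 = 21.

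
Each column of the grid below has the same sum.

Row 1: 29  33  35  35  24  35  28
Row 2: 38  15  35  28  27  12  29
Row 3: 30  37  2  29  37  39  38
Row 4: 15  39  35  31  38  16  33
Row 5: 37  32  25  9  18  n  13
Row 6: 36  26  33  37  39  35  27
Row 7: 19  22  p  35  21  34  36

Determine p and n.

Column 1 sums to 204 and so does column 2; that's the common total.
In column 3 the known cells total 165, leaving 204 − 165 = 39.
In column 6 the known cells total 171, leaving 204 − 171 = 33.

p = 39, n = 33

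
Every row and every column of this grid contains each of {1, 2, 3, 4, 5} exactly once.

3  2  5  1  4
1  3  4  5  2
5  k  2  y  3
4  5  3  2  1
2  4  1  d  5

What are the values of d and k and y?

d = 3, k = 1, y = 4

For row 3, column 2: column 2 already has {2, 3, 4, 5}; that leaves 1.
At (row 3, col 4): row 3 already has {1, 2, 3, 5}, so the value is 4.
At (row 5, col 4): row 5 already has {1, 2, 4, 5}, so the value is 3.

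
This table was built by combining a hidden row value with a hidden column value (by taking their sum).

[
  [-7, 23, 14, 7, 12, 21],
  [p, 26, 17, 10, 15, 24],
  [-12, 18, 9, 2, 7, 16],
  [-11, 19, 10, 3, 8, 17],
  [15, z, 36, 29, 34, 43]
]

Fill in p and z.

p = -4, z = 45

The difference between any two rows is the same in every column — this is an addition table with the headers hidden.
Row 2 minus row 1 is 10 − 7 = 3, so its entry in column 1 is -7 + 3 = -4.
Row 5 minus row 1 is 29 − 7 = 22, so its entry in column 2 is 23 + 22 = 45.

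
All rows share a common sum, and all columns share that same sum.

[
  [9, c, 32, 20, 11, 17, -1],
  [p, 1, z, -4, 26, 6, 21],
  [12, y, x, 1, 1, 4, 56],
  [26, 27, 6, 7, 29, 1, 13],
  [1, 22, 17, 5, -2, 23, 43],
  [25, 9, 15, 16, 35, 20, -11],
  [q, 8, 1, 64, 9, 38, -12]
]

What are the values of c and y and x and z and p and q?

c = 21, y = 21, x = 14, z = 24, p = 35, q = 1

Rows 4 and 5 both sum to 109, so that's the common total.
Row 1 has 9 + 32 + 20 + 11 + 17 − 1 = 88; the blank must be 109 − 88 = 21.
Row 7 has 8 + 1 + 64 + 9 + 38 − 12 = 108; the blank must be 109 − 108 = 1.
Column 2 has 21 + 1 + 27 + 22 + 9 + 8 = 88; the blank must be 109 − 88 = 21.
Row 3 has 12 + 21 + 1 + 1 + 4 + 56 = 95; the blank must be 109 − 95 = 14.
Column 3 has 32 + 14 + 6 + 17 + 15 + 1 = 85; the blank must be 109 − 85 = 24.
Row 2 has 1 + 24 − 4 + 26 + 6 + 21 = 74; the blank must be 109 − 74 = 35.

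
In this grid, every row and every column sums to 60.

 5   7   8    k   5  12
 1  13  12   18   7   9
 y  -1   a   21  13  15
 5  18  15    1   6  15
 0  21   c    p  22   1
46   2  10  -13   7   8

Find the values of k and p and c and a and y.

k = 23, p = 10, c = 6, a = 9, y = 3

The known cells in row 1 total 37, leaving 60 − 37 = 23 for the blank.
The known cells in column 4 total 50, leaving 60 − 50 = 10 for the blank.
The known cells in column 1 total 57, leaving 60 − 57 = 3 for the blank.
The known cells in row 5 total 54, leaving 60 − 54 = 6 for the blank.
The known cells in row 3 total 51, leaving 60 − 51 = 9 for the blank.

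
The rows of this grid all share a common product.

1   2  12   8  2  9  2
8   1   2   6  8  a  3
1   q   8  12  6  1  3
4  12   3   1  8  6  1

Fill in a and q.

a = 3, q = 4

Rows 1 and 4 each multiply to 6912, so every row has product 6912.
Row 2: 8×1×2×6×8×3 = 2304, so the missing entry is 6912 ÷ 2304 = 3.
Row 3: 1×8×12×6×1×3 = 1728, so the missing entry is 6912 ÷ 1728 = 4.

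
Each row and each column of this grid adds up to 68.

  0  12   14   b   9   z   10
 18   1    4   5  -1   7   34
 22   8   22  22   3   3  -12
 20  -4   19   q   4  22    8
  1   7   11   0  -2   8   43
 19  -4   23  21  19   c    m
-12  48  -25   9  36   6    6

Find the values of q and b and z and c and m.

q = -1, b = 12, z = 11, c = 11, m = -21

Row 4 has 20 − 4 + 19 + 4 + 22 + 8 = 69; the blank must be 68 − 69 = -1.
Column 4 has 5 + 22 − 1 + 0 + 21 + 9 = 56; the blank must be 68 − 56 = 12.
Column 7 has 10 + 34 − 12 + 8 + 43 + 6 = 89; the blank must be 68 − 89 = -21.
Row 6 has 19 − 4 + 23 + 21 + 19 − 21 = 57; the blank must be 68 − 57 = 11.
Row 1 has 0 + 12 + 14 + 12 + 9 + 10 = 57; the blank must be 68 − 57 = 11.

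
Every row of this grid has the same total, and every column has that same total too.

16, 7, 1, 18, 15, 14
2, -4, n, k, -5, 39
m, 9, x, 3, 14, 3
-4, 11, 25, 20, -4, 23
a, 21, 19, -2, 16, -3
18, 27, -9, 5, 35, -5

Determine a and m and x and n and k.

a = 20, m = 19, x = 23, n = 12, k = 27

Rows 1 and 4 both sum to 71, so that's the common total.
Row 5: 21 + 19 − 2 + 16 − 3 = 51, so its missing entry is 71 − 51 = 20.
Column 1: 16 + 2 − 4 + 20 + 18 = 52, so its missing entry is 71 − 52 = 19.
Row 3: 19 + 9 + 3 + 14 + 3 = 48, so its missing entry is 71 − 48 = 23.
Column 3: 1 + 23 + 25 + 19 − 9 = 59, so its missing entry is 71 − 59 = 12.
Row 2: 2 − 4 + 12 − 5 + 39 = 44, so its missing entry is 71 − 44 = 27.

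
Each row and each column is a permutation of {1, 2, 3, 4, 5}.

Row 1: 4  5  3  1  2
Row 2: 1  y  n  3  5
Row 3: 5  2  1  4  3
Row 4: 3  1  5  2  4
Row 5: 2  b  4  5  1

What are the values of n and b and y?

Cell (2,3): column 3 already has {1, 3, 4, 5} → 2.
For row 2, column 2: row 2 already has {1, 2, 3, 5}; that leaves 4.
For row 5, column 2: row 5 already has {1, 2, 4, 5}; that leaves 3.

n = 2, b = 3, y = 4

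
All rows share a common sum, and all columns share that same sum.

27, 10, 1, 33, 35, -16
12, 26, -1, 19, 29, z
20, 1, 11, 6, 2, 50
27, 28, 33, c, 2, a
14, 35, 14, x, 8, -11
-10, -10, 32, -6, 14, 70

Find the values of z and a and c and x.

Rows 1 and 3 both sum to 90, so that's the common total.
The known cells in row 5 total 60, leaving 90 − 60 = 30 for the blank.
The known cells in column 4 total 82, leaving 90 − 82 = 8 for the blank.
The known cells in row 4 total 98, leaving 90 − 98 = -8 for the blank.
The known cells in row 2 total 85, leaving 90 − 85 = 5 for the blank.

z = 5, a = -8, c = 8, x = 30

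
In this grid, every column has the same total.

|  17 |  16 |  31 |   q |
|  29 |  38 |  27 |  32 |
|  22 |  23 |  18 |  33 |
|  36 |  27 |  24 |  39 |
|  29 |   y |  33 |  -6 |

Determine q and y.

q = 35, y = 29

Columns 1 and 3 both add up to 133, so every column sums to 133.
Column 4: 32 + 33 + 39 − 6 = 98, so the missing entry is 133 − 98 = 35.
Column 2: 16 + 38 + 23 + 27 = 104, so the missing entry is 133 − 104 = 29.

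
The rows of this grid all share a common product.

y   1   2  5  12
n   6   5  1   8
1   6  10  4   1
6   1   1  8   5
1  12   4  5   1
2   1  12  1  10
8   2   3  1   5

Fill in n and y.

n = 1, y = 2

Rows 3 and 5 each multiply to 240, so every row has product 240.
Row 2: 6×5×1×8 = 240, so the missing entry is 240 ÷ 240 = 1.
Row 1: 1×2×5×12 = 120, so the missing entry is 240 ÷ 120 = 2.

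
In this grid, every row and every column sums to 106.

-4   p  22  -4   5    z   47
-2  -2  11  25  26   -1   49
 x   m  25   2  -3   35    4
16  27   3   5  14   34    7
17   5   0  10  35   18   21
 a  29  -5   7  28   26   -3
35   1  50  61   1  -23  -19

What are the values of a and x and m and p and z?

a = 24, x = 20, m = 23, p = 23, z = 17

Row 6 has 29 − 5 + 7 + 28 + 26 − 3 = 82; the blank must be 106 − 82 = 24.
Column 1 has -4 − 2 + 16 + 17 + 24 + 35 = 86; the blank must be 106 − 86 = 20.
Row 3 has 20 + 25 + 2 − 3 + 35 + 4 = 83; the blank must be 106 − 83 = 23.
Column 2 has -2 + 23 + 27 + 5 + 29 + 1 = 83; the blank must be 106 − 83 = 23.
Row 1 has -4 + 23 + 22 − 4 + 5 + 47 = 89; the blank must be 106 − 89 = 17.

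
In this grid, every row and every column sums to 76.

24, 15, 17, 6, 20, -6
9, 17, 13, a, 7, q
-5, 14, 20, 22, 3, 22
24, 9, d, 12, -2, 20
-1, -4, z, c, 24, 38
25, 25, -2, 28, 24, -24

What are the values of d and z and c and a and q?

d = 13, z = 15, c = 4, a = 4, q = 26

The known cells in column 6 total 50, leaving 76 − 50 = 26 for the blank.
The known cells in row 4 total 63, leaving 76 − 63 = 13 for the blank.
The known cells in column 3 total 61, leaving 76 − 61 = 15 for the blank.
The known cells in row 5 total 72, leaving 76 − 72 = 4 for the blank.
The known cells in row 2 total 72, leaving 76 − 72 = 4 for the blank.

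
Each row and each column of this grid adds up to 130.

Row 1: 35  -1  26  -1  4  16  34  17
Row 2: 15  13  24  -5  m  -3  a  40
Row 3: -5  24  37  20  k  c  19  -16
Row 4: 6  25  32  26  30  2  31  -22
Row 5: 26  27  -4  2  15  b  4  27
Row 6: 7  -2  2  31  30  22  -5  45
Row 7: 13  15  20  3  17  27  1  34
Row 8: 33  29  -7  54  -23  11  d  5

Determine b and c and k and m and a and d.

b = 33, c = 22, k = 29, m = 28, a = 18, d = 28

The known cells in row 5 total 97, leaving 130 − 97 = 33 for the blank.
The known cells in row 8 total 102, leaving 130 − 102 = 28 for the blank.
The known cells in column 7 total 112, leaving 130 − 112 = 18 for the blank.
The known cells in row 2 total 102, leaving 130 − 102 = 28 for the blank.
The known cells in column 5 total 101, leaving 130 − 101 = 29 for the blank.
The known cells in row 3 total 108, leaving 130 − 108 = 22 for the blank.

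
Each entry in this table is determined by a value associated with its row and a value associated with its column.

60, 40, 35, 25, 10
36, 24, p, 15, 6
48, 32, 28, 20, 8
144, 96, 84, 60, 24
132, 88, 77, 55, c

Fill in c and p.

c = 22, p = 21

Each row is a constant multiple of every other row — this is a multiplication table with the headers hidden.
Row 5 is 55/25 = 11/5 times row 1, so its entry in column 5 is 10 × 11/5 = 22.
Row 2 is 15/25 = 3/5 times row 1, so its entry in column 3 is 35 × 3/5 = 21.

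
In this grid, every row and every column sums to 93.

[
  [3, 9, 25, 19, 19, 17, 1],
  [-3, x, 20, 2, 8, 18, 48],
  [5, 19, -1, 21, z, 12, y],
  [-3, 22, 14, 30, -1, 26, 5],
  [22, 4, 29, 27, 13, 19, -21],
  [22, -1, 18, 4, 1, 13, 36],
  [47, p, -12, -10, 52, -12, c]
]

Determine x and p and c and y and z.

x = 0, p = 40, c = -12, y = 36, z = 1

Column 5 has 19 + 8 − 1 + 13 + 1 + 52 = 92; the blank must be 93 − 92 = 1.
Row 2 has -3 + 20 + 2 + 8 + 18 + 48 = 93; the blank must be 93 − 93 = 0.
Column 2 has 9 + 0 + 19 + 22 + 4 − 1 = 53; the blank must be 93 − 53 = 40.
Row 3 has 5 + 19 − 1 + 21 + 1 + 12 = 57; the blank must be 93 − 57 = 36.
Row 7 has 47 + 40 − 12 − 10 + 52 − 12 = 105; the blank must be 93 − 105 = -12.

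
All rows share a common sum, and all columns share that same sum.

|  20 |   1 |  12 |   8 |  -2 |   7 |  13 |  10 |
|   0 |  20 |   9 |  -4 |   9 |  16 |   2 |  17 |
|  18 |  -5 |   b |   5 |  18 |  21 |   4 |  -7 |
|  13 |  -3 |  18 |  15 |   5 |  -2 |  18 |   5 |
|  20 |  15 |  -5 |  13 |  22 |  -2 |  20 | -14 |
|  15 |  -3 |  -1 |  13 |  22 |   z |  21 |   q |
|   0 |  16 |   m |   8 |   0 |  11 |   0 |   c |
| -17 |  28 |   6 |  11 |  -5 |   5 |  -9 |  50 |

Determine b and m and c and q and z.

Rows 1 and 2 both sum to 69, so that's the common total.
Column 6: 7 + 16 + 21 − 2 − 2 + 11 + 5 = 56, so its missing entry is 69 − 56 = 13.
Row 6: 15 − 3 − 1 + 13 + 22 + 13 + 21 = 80, so its missing entry is 69 − 80 = -11.
Column 8: 10 + 17 − 7 + 5 − 14 − 11 + 50 = 50, so its missing entry is 69 − 50 = 19.
Row 7: 0 + 16 + 8 + 0 + 11 + 0 + 19 = 54, so its missing entry is 69 − 54 = 15.
Row 3: 18 − 5 + 5 + 18 + 21 + 4 − 7 = 54, so its missing entry is 69 − 54 = 15.

b = 15, m = 15, c = 19, q = -11, z = 13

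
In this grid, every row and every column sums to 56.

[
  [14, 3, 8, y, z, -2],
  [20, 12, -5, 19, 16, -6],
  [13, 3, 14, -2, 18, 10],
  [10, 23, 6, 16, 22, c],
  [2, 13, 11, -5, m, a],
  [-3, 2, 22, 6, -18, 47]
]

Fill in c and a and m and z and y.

Column 4: 19 − 2 + 16 − 5 + 6 = 34, so its missing entry is 56 − 34 = 22.
Row 1: 14 + 3 + 8 + 22 − 2 = 45, so its missing entry is 56 − 45 = 11.
Column 5: 11 + 16 + 18 + 22 − 18 = 49, so its missing entry is 56 − 49 = 7.
Row 5: 2 + 13 + 11 − 5 + 7 = 28, so its missing entry is 56 − 28 = 28.
Row 4: 10 + 23 + 6 + 16 + 22 = 77, so its missing entry is 56 − 77 = -21.

c = -21, a = 28, m = 7, z = 11, y = 22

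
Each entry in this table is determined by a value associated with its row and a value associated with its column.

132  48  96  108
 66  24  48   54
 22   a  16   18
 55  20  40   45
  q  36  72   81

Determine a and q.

Each row is a constant multiple of every other row — this is a multiplication table with the headers hidden.
Row 3 is 18/108 = 1/6 times row 1, so its entry in column 2 is 48 × 1/6 = 8.
Row 5 is 81/108 = 3/4 times row 1, so its entry in column 1 is 132 × 3/4 = 99.

a = 8, q = 99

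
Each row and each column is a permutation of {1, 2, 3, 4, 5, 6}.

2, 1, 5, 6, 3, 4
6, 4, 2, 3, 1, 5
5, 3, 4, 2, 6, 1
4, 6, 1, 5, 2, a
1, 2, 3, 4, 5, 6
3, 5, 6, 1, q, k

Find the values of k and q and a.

k = 2, q = 4, a = 3

For row 6, column 5: column 5 already has {1, 2, 3, 5, 6}; that leaves 4.
For row 6, column 6: row 6 already has {1, 3, 4, 5, 6}; that leaves 2.
At (row 4, col 6): row 4 already has {1, 2, 4, 5, 6}, so the value is 3.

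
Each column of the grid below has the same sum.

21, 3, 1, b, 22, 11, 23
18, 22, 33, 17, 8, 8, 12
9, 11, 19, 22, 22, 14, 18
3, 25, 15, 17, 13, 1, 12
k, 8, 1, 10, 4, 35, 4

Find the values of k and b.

k = 18, b = 3

The complete columns each total 69.
Column 1 is missing 69 − 51 = 18 (since 21 + 18 + 9 + 3 = 51).
Column 4 is missing 69 − 66 = 3 (since 17 + 22 + 17 + 10 = 66).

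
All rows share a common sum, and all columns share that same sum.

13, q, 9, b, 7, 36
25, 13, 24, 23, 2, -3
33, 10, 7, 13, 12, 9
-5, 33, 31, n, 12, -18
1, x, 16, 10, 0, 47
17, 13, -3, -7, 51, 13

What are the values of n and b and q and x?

n = 31, b = 14, q = 5, x = 10

Rows 2 and 3 both sum to 84, so that's the common total.
The known cells in row 4 total 53, leaving 84 − 53 = 31 for the blank.
The known cells in row 5 total 74, leaving 84 − 74 = 10 for the blank.
The known cells in column 2 total 79, leaving 84 − 79 = 5 for the blank.
The known cells in row 1 total 70, leaving 84 − 70 = 14 for the blank.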